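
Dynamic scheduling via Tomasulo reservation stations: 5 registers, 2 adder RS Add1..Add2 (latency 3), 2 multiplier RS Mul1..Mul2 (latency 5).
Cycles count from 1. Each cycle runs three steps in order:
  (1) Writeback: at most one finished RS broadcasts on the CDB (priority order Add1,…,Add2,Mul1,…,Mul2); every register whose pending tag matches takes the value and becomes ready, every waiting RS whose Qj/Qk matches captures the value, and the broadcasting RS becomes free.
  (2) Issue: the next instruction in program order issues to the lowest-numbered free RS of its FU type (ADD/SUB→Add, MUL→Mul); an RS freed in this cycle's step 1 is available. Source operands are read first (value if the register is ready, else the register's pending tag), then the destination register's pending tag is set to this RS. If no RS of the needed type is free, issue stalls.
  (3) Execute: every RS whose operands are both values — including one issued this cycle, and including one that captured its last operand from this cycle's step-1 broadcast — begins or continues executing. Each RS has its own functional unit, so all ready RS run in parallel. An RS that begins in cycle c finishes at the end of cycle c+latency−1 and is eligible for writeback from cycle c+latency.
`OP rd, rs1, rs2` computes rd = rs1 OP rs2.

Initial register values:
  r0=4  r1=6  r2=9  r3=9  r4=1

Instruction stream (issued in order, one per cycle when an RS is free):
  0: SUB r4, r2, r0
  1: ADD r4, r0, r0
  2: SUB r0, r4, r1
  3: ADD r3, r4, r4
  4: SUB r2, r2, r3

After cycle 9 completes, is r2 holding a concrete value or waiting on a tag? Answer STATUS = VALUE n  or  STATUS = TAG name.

STATUS = TAG Add1

  c1: issue SUB r4<-Add1  regs: r0:4,r1:6,r2:9,r3:9,r4:Add1
  c2: issue ADD r4<-Add2  regs: r0:4,r1:6,r2:9,r3:9,r4:Add2
  c3: stall  regs: r0:4,r1:6,r2:9,r3:9,r4:Add2
  c4: CDB Add1=5; issue SUB r0<-Add1  regs: r0:Add1,r1:6,r2:9,r3:9,r4:Add2
  c5: CDB Add2=8; issue ADD r3<-Add2  regs: r0:Add1,r1:6,r2:9,r3:Add2,r4:8
  c6: stall  regs: r0:Add1,r1:6,r2:9,r3:Add2,r4:8
  c7: stall  regs: r0:Add1,r1:6,r2:9,r3:Add2,r4:8
  c8: CDB Add1=2; issue SUB r2<-Add1  regs: r0:2,r1:6,r2:Add1,r3:Add2,r4:8
  c9: CDB Add2=16  regs: r0:2,r1:6,r2:Add1,r3:16,r4:8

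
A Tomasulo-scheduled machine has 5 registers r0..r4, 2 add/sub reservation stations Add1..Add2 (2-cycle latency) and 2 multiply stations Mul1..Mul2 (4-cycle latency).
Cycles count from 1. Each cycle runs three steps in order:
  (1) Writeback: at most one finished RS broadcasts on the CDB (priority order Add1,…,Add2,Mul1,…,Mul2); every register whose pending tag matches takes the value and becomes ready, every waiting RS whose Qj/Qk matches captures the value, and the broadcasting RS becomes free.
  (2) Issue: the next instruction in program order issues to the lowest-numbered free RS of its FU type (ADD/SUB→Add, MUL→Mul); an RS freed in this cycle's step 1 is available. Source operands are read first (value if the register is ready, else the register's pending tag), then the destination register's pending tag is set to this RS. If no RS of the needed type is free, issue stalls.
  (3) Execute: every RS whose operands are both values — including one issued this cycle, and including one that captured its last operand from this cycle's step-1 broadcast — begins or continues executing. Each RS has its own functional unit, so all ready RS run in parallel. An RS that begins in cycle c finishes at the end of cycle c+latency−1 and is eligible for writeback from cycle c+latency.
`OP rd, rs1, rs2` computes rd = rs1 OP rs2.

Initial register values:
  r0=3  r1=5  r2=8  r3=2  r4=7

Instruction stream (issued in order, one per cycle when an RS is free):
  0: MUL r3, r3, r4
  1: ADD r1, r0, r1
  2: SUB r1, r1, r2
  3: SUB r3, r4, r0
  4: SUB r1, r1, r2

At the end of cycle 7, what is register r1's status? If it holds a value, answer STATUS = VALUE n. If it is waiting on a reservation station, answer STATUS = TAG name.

STATUS = TAG Add1

c1: issue MUL r3<-Mul1 | r0:3,r1:5,r2:8,r3:Mul1,r4:7
c2: issue ADD r1<-Add1 | r0:3,r1:Add1,r2:8,r3:Mul1,r4:7
c3: issue SUB r1<-Add2 | r0:3,r1:Add2,r2:8,r3:Mul1,r4:7
c4: CDB Add1=8; issue SUB r3<-Add1 | r0:3,r1:Add2,r2:8,r3:Add1,r4:7
c5: CDB Mul1=14; stall | r0:3,r1:Add2,r2:8,r3:Add1,r4:7
c6: CDB Add1=4; issue SUB r1<-Add1 | r0:3,r1:Add1,r2:8,r3:4,r4:7
c7: CDB Add2=0 | r0:3,r1:Add1,r2:8,r3:4,r4:7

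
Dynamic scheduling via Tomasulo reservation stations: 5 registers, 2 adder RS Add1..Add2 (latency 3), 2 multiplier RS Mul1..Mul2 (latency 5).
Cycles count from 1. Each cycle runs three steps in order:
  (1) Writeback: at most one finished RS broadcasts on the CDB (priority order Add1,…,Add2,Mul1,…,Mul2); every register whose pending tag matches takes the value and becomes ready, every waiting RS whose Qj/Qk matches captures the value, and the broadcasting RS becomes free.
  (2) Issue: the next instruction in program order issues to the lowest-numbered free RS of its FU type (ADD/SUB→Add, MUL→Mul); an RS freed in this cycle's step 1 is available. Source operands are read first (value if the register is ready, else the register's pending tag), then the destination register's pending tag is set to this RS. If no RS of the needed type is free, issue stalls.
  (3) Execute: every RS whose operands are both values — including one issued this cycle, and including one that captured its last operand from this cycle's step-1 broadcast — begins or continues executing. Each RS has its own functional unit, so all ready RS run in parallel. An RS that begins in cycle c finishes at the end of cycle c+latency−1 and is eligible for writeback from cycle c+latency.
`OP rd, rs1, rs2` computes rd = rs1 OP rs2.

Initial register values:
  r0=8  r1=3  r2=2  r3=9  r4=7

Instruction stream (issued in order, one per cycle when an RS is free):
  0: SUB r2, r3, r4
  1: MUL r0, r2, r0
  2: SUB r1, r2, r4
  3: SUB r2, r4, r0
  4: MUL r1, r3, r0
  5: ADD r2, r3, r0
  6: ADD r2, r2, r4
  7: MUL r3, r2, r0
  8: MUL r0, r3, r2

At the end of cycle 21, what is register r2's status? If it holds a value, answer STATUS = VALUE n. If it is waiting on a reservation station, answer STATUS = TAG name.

STATUS = VALUE 32

cycle 1: issue SUB r2<-Add1 // r0:8,r1:3,r2:Add1,r3:9,r4:7
cycle 2: issue MUL r0<-Mul1 // r0:Mul1,r1:3,r2:Add1,r3:9,r4:7
cycle 3: issue SUB r1<-Add2 // r0:Mul1,r1:Add2,r2:Add1,r3:9,r4:7
cycle 4: CDB Add1=2; issue SUB r2<-Add1 // r0:Mul1,r1:Add2,r2:Add1,r3:9,r4:7
cycle 5: issue MUL r1<-Mul2 // r0:Mul1,r1:Mul2,r2:Add1,r3:9,r4:7
cycle 6: stall // r0:Mul1,r1:Mul2,r2:Add1,r3:9,r4:7
cycle 7: CDB Add2=-5; issue ADD r2<-Add2 // r0:Mul1,r1:Mul2,r2:Add2,r3:9,r4:7
cycle 8: stall // r0:Mul1,r1:Mul2,r2:Add2,r3:9,r4:7
cycle 9: CDB Mul1=16; stall // r0:16,r1:Mul2,r2:Add2,r3:9,r4:7
cycle 10: stall // r0:16,r1:Mul2,r2:Add2,r3:9,r4:7
cycle 11: stall // r0:16,r1:Mul2,r2:Add2,r3:9,r4:7
cycle 12: CDB Add1=-9; issue ADD r2<-Add1 // r0:16,r1:Mul2,r2:Add1,r3:9,r4:7
cycle 13: CDB Add2=25; issue MUL r3<-Mul1 // r0:16,r1:Mul2,r2:Add1,r3:Mul1,r4:7
cycle 14: CDB Mul2=144; issue MUL r0<-Mul2 // r0:Mul2,r1:144,r2:Add1,r3:Mul1,r4:7
cycle 15: - // r0:Mul2,r1:144,r2:Add1,r3:Mul1,r4:7
cycle 16: CDB Add1=32 // r0:Mul2,r1:144,r2:32,r3:Mul1,r4:7
cycle 17: - // r0:Mul2,r1:144,r2:32,r3:Mul1,r4:7
cycle 18: - // r0:Mul2,r1:144,r2:32,r3:Mul1,r4:7
cycle 19: - // r0:Mul2,r1:144,r2:32,r3:Mul1,r4:7
cycle 20: - // r0:Mul2,r1:144,r2:32,r3:Mul1,r4:7
cycle 21: CDB Mul1=512 // r0:Mul2,r1:144,r2:32,r3:512,r4:7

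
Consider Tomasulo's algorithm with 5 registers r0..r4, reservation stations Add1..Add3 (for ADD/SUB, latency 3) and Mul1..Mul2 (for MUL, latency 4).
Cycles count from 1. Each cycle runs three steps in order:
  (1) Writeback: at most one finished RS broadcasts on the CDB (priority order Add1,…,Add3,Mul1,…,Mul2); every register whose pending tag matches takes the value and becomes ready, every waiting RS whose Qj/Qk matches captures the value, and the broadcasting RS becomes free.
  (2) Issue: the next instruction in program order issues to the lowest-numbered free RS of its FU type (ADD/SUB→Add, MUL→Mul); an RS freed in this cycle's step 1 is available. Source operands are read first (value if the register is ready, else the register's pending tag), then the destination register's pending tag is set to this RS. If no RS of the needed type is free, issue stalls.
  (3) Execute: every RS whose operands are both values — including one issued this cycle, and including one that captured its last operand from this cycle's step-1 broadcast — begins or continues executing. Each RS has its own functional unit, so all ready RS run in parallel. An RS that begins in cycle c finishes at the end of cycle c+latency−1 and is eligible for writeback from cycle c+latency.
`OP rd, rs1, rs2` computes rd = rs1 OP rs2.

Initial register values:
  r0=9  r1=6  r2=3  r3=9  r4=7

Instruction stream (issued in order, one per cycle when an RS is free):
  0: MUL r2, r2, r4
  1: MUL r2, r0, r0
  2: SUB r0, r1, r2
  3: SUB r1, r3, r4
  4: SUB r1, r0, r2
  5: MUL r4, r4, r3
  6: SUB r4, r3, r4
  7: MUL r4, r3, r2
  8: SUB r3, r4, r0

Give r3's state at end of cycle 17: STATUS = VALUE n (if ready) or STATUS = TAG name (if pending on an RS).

STATUS = VALUE 804

cycle 1: issue MUL r2<-Mul1 // r0:9,r1:6,r2:Mul1,r3:9,r4:7
cycle 2: issue MUL r2<-Mul2 // r0:9,r1:6,r2:Mul2,r3:9,r4:7
cycle 3: issue SUB r0<-Add1 // r0:Add1,r1:6,r2:Mul2,r3:9,r4:7
cycle 4: issue SUB r1<-Add2 // r0:Add1,r1:Add2,r2:Mul2,r3:9,r4:7
cycle 5: CDB Mul1=21; issue SUB r1<-Add3 // r0:Add1,r1:Add3,r2:Mul2,r3:9,r4:7
cycle 6: CDB Mul2=81; issue MUL r4<-Mul1 // r0:Add1,r1:Add3,r2:81,r3:9,r4:Mul1
cycle 7: CDB Add2=2; issue SUB r4<-Add2 // r0:Add1,r1:Add3,r2:81,r3:9,r4:Add2
cycle 8: issue MUL r4<-Mul2 // r0:Add1,r1:Add3,r2:81,r3:9,r4:Mul2
cycle 9: CDB Add1=-75; issue SUB r3<-Add1 // r0:-75,r1:Add3,r2:81,r3:Add1,r4:Mul2
cycle 10: CDB Mul1=63 // r0:-75,r1:Add3,r2:81,r3:Add1,r4:Mul2
cycle 11: - // r0:-75,r1:Add3,r2:81,r3:Add1,r4:Mul2
cycle 12: CDB Add3=-156 // r0:-75,r1:-156,r2:81,r3:Add1,r4:Mul2
cycle 13: CDB Add2=-54 // r0:-75,r1:-156,r2:81,r3:Add1,r4:Mul2
cycle 14: CDB Mul2=729 // r0:-75,r1:-156,r2:81,r3:Add1,r4:729
cycle 15: - // r0:-75,r1:-156,r2:81,r3:Add1,r4:729
cycle 16: - // r0:-75,r1:-156,r2:81,r3:Add1,r4:729
cycle 17: CDB Add1=804 // r0:-75,r1:-156,r2:81,r3:804,r4:729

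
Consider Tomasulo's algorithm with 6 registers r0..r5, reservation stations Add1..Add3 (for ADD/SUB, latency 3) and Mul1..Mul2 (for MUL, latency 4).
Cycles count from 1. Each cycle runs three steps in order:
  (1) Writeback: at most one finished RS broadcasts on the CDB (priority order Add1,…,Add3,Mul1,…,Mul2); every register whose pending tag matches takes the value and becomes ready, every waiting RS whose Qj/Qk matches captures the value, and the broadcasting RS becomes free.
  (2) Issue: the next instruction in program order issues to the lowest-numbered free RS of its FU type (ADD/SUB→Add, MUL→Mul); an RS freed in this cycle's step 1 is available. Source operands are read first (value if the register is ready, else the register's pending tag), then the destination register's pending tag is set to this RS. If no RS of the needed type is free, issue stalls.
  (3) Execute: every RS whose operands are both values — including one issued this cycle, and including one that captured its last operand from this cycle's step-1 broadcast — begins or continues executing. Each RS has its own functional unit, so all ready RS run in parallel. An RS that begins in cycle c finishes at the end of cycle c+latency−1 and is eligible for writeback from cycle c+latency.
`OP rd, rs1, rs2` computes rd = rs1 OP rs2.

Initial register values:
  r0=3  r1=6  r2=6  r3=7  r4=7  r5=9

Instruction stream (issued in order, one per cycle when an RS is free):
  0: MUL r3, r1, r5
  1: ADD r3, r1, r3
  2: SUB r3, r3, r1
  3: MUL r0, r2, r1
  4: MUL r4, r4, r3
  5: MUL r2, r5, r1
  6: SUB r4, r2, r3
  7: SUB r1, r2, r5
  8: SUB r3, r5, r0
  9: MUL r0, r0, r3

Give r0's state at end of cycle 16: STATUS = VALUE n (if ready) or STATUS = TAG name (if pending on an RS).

cycle 1: issue MUL r3<-Mul1 // r0:3,r1:6,r2:6,r3:Mul1,r4:7,r5:9
cycle 2: issue ADD r3<-Add1 // r0:3,r1:6,r2:6,r3:Add1,r4:7,r5:9
cycle 3: issue SUB r3<-Add2 // r0:3,r1:6,r2:6,r3:Add2,r4:7,r5:9
cycle 4: issue MUL r0<-Mul2 // r0:Mul2,r1:6,r2:6,r3:Add2,r4:7,r5:9
cycle 5: CDB Mul1=54; issue MUL r4<-Mul1 // r0:Mul2,r1:6,r2:6,r3:Add2,r4:Mul1,r5:9
cycle 6: stall // r0:Mul2,r1:6,r2:6,r3:Add2,r4:Mul1,r5:9
cycle 7: stall // r0:Mul2,r1:6,r2:6,r3:Add2,r4:Mul1,r5:9
cycle 8: CDB Add1=60; stall // r0:Mul2,r1:6,r2:6,r3:Add2,r4:Mul1,r5:9
cycle 9: CDB Mul2=36; issue MUL r2<-Mul2 // r0:36,r1:6,r2:Mul2,r3:Add2,r4:Mul1,r5:9
cycle 10: issue SUB r4<-Add1 // r0:36,r1:6,r2:Mul2,r3:Add2,r4:Add1,r5:9
cycle 11: CDB Add2=54; issue SUB r1<-Add2 // r0:36,r1:Add2,r2:Mul2,r3:54,r4:Add1,r5:9
cycle 12: issue SUB r3<-Add3 // r0:36,r1:Add2,r2:Mul2,r3:Add3,r4:Add1,r5:9
cycle 13: CDB Mul2=54; issue MUL r0<-Mul2 // r0:Mul2,r1:Add2,r2:54,r3:Add3,r4:Add1,r5:9
cycle 14: - // r0:Mul2,r1:Add2,r2:54,r3:Add3,r4:Add1,r5:9
cycle 15: CDB Add3=-27 // r0:Mul2,r1:Add2,r2:54,r3:-27,r4:Add1,r5:9
cycle 16: CDB Add1=0 // r0:Mul2,r1:Add2,r2:54,r3:-27,r4:0,r5:9

STATUS = TAG Mul2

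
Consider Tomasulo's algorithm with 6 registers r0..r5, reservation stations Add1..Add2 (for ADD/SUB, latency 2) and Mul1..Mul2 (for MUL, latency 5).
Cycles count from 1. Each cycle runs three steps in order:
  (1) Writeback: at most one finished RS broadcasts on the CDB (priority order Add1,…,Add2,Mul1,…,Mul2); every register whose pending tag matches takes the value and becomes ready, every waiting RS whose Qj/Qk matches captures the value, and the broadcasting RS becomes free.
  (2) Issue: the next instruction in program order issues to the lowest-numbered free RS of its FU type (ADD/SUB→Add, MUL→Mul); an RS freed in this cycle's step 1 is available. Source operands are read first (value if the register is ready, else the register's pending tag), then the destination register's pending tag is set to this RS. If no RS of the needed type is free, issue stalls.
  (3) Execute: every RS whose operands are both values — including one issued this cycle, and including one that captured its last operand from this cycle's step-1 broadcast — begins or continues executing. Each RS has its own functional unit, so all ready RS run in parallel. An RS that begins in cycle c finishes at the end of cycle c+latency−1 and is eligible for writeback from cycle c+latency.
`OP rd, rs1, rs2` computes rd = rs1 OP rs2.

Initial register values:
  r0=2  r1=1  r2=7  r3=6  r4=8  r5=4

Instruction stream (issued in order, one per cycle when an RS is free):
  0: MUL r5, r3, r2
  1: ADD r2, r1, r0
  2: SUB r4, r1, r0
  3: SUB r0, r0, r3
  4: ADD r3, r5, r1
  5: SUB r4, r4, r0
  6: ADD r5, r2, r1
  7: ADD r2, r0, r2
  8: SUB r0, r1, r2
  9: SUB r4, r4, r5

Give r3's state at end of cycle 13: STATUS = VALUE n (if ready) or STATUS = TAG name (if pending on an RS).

STATUS = VALUE 43

c1: issue MUL r5<-Mul1 | r0:2,r1:1,r2:7,r3:6,r4:8,r5:Mul1
c2: issue ADD r2<-Add1 | r0:2,r1:1,r2:Add1,r3:6,r4:8,r5:Mul1
c3: issue SUB r4<-Add2 | r0:2,r1:1,r2:Add1,r3:6,r4:Add2,r5:Mul1
c4: CDB Add1=3; issue SUB r0<-Add1 | r0:Add1,r1:1,r2:3,r3:6,r4:Add2,r5:Mul1
c5: CDB Add2=-1; issue ADD r3<-Add2 | r0:Add1,r1:1,r2:3,r3:Add2,r4:-1,r5:Mul1
c6: CDB Add1=-4; issue SUB r4<-Add1 | r0:-4,r1:1,r2:3,r3:Add2,r4:Add1,r5:Mul1
c7: CDB Mul1=42; stall | r0:-4,r1:1,r2:3,r3:Add2,r4:Add1,r5:42
c8: CDB Add1=3; issue ADD r5<-Add1 | r0:-4,r1:1,r2:3,r3:Add2,r4:3,r5:Add1
c9: CDB Add2=43; issue ADD r2<-Add2 | r0:-4,r1:1,r2:Add2,r3:43,r4:3,r5:Add1
c10: CDB Add1=4; issue SUB r0<-Add1 | r0:Add1,r1:1,r2:Add2,r3:43,r4:3,r5:4
c11: CDB Add2=-1; issue SUB r4<-Add2 | r0:Add1,r1:1,r2:-1,r3:43,r4:Add2,r5:4
c12: - | r0:Add1,r1:1,r2:-1,r3:43,r4:Add2,r5:4
c13: CDB Add1=2 | r0:2,r1:1,r2:-1,r3:43,r4:Add2,r5:4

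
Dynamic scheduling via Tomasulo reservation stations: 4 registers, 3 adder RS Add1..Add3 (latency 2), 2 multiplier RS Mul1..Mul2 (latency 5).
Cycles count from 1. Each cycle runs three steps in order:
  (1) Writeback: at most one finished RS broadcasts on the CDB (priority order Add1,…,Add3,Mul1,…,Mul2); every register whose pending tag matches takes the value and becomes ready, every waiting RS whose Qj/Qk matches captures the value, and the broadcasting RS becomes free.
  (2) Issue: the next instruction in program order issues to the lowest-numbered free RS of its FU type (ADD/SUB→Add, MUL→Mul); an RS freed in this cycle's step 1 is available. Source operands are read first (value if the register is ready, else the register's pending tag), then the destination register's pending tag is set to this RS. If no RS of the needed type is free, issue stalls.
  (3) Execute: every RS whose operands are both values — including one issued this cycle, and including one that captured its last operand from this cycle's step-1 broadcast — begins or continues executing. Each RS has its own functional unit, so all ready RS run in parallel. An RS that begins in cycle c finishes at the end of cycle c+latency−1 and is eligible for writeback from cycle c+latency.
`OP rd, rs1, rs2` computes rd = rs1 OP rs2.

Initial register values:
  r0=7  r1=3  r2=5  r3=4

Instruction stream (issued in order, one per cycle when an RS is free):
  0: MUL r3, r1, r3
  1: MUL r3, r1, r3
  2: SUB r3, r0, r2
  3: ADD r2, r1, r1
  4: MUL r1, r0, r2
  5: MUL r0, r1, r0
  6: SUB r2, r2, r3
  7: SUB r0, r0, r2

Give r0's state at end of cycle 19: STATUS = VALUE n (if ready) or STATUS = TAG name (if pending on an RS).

STATUS = VALUE 290

cycle 1: issue MUL r3<-Mul1 // r0:7,r1:3,r2:5,r3:Mul1
cycle 2: issue MUL r3<-Mul2 // r0:7,r1:3,r2:5,r3:Mul2
cycle 3: issue SUB r3<-Add1 // r0:7,r1:3,r2:5,r3:Add1
cycle 4: issue ADD r2<-Add2 // r0:7,r1:3,r2:Add2,r3:Add1
cycle 5: CDB Add1=2; stall // r0:7,r1:3,r2:Add2,r3:2
cycle 6: CDB Add2=6; stall // r0:7,r1:3,r2:6,r3:2
cycle 7: CDB Mul1=12; issue MUL r1<-Mul1 // r0:7,r1:Mul1,r2:6,r3:2
cycle 8: stall // r0:7,r1:Mul1,r2:6,r3:2
cycle 9: stall // r0:7,r1:Mul1,r2:6,r3:2
cycle 10: stall // r0:7,r1:Mul1,r2:6,r3:2
cycle 11: stall // r0:7,r1:Mul1,r2:6,r3:2
cycle 12: CDB Mul1=42; issue MUL r0<-Mul1 // r0:Mul1,r1:42,r2:6,r3:2
cycle 13: CDB Mul2=36; issue SUB r2<-Add1 // r0:Mul1,r1:42,r2:Add1,r3:2
cycle 14: issue SUB r0<-Add2 // r0:Add2,r1:42,r2:Add1,r3:2
cycle 15: CDB Add1=4 // r0:Add2,r1:42,r2:4,r3:2
cycle 16: - // r0:Add2,r1:42,r2:4,r3:2
cycle 17: CDB Mul1=294 // r0:Add2,r1:42,r2:4,r3:2
cycle 18: - // r0:Add2,r1:42,r2:4,r3:2
cycle 19: CDB Add2=290 // r0:290,r1:42,r2:4,r3:2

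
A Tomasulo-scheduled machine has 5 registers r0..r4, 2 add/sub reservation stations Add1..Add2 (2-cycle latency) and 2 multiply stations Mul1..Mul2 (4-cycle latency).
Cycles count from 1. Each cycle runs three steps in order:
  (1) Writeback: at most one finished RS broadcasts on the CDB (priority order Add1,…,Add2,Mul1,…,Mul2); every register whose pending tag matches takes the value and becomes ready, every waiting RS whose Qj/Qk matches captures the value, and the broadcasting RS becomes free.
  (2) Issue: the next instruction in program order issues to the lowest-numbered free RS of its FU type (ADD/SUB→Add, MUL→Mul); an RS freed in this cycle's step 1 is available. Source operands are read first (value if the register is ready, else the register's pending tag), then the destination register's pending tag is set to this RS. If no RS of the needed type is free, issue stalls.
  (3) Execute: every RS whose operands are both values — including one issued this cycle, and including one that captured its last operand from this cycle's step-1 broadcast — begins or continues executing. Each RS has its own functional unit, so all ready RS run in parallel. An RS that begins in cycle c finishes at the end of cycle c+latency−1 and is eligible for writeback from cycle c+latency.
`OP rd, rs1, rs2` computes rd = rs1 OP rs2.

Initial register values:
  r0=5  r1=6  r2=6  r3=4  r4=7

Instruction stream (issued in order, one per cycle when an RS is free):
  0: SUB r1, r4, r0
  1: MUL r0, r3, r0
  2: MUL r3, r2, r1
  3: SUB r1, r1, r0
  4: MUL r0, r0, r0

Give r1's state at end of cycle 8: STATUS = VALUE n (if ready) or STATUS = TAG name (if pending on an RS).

STATUS = VALUE -18

  c1: issue SUB r1<-Add1  regs: r0:5,r1:Add1,r2:6,r3:4,r4:7
  c2: issue MUL r0<-Mul1  regs: r0:Mul1,r1:Add1,r2:6,r3:4,r4:7
  c3: CDB Add1=2; issue MUL r3<-Mul2  regs: r0:Mul1,r1:2,r2:6,r3:Mul2,r4:7
  c4: issue SUB r1<-Add1  regs: r0:Mul1,r1:Add1,r2:6,r3:Mul2,r4:7
  c5: stall  regs: r0:Mul1,r1:Add1,r2:6,r3:Mul2,r4:7
  c6: CDB Mul1=20; issue MUL r0<-Mul1  regs: r0:Mul1,r1:Add1,r2:6,r3:Mul2,r4:7
  c7: CDB Mul2=12  regs: r0:Mul1,r1:Add1,r2:6,r3:12,r4:7
  c8: CDB Add1=-18  regs: r0:Mul1,r1:-18,r2:6,r3:12,r4:7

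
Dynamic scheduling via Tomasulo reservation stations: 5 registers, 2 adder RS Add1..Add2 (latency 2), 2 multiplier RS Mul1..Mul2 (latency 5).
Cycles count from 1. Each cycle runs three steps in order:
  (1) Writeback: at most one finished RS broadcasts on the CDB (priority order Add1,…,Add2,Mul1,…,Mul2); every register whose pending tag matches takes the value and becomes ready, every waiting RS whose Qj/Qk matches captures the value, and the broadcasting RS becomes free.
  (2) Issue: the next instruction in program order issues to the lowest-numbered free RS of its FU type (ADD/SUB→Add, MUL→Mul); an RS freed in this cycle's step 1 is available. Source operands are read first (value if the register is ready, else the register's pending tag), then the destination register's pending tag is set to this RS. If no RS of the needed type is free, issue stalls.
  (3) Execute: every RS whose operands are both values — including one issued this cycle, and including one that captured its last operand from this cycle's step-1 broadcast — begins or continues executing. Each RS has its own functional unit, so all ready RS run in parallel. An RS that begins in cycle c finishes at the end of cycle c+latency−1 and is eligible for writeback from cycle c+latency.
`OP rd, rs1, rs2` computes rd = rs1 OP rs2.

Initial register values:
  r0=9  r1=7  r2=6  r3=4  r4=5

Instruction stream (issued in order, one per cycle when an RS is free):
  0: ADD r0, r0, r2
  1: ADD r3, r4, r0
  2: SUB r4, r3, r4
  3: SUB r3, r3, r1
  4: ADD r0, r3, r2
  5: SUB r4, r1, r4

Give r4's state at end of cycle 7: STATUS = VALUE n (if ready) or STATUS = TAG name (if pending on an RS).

c1: issue ADD r0<-Add1 | r0:Add1,r1:7,r2:6,r3:4,r4:5
c2: issue ADD r3<-Add2 | r0:Add1,r1:7,r2:6,r3:Add2,r4:5
c3: CDB Add1=15; issue SUB r4<-Add1 | r0:15,r1:7,r2:6,r3:Add2,r4:Add1
c4: stall | r0:15,r1:7,r2:6,r3:Add2,r4:Add1
c5: CDB Add2=20; issue SUB r3<-Add2 | r0:15,r1:7,r2:6,r3:Add2,r4:Add1
c6: stall | r0:15,r1:7,r2:6,r3:Add2,r4:Add1
c7: CDB Add1=15; issue ADD r0<-Add1 | r0:Add1,r1:7,r2:6,r3:Add2,r4:15

STATUS = VALUE 15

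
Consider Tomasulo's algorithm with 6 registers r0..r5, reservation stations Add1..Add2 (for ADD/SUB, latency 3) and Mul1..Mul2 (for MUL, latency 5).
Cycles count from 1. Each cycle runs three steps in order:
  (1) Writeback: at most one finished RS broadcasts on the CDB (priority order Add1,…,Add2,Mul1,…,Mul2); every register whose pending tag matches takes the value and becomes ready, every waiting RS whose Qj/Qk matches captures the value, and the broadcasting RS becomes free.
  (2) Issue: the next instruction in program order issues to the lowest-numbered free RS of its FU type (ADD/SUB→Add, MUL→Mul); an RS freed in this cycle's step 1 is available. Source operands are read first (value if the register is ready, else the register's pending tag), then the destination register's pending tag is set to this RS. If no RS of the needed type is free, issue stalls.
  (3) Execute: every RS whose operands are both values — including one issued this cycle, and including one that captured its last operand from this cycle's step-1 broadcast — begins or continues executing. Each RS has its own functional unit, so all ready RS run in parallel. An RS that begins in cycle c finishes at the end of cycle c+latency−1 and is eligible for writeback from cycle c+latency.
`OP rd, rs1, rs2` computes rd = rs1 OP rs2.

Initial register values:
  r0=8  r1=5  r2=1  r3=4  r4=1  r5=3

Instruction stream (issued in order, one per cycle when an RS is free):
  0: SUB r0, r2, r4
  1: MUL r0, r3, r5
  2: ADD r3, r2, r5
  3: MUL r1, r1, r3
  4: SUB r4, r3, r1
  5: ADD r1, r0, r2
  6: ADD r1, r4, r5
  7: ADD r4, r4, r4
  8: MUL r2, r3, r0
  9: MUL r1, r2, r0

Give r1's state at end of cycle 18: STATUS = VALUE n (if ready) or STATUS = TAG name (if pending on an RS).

cycle 1: issue SUB r0<-Add1 // r0:Add1,r1:5,r2:1,r3:4,r4:1,r5:3
cycle 2: issue MUL r0<-Mul1 // r0:Mul1,r1:5,r2:1,r3:4,r4:1,r5:3
cycle 3: issue ADD r3<-Add2 // r0:Mul1,r1:5,r2:1,r3:Add2,r4:1,r5:3
cycle 4: CDB Add1=0; issue MUL r1<-Mul2 // r0:Mul1,r1:Mul2,r2:1,r3:Add2,r4:1,r5:3
cycle 5: issue SUB r4<-Add1 // r0:Mul1,r1:Mul2,r2:1,r3:Add2,r4:Add1,r5:3
cycle 6: CDB Add2=4; issue ADD r1<-Add2 // r0:Mul1,r1:Add2,r2:1,r3:4,r4:Add1,r5:3
cycle 7: CDB Mul1=12; stall // r0:12,r1:Add2,r2:1,r3:4,r4:Add1,r5:3
cycle 8: stall // r0:12,r1:Add2,r2:1,r3:4,r4:Add1,r5:3
cycle 9: stall // r0:12,r1:Add2,r2:1,r3:4,r4:Add1,r5:3
cycle 10: CDB Add2=13; issue ADD r1<-Add2 // r0:12,r1:Add2,r2:1,r3:4,r4:Add1,r5:3
cycle 11: CDB Mul2=20; stall // r0:12,r1:Add2,r2:1,r3:4,r4:Add1,r5:3
cycle 12: stall // r0:12,r1:Add2,r2:1,r3:4,r4:Add1,r5:3
cycle 13: stall // r0:12,r1:Add2,r2:1,r3:4,r4:Add1,r5:3
cycle 14: CDB Add1=-16; issue ADD r4<-Add1 // r0:12,r1:Add2,r2:1,r3:4,r4:Add1,r5:3
cycle 15: issue MUL r2<-Mul1 // r0:12,r1:Add2,r2:Mul1,r3:4,r4:Add1,r5:3
cycle 16: issue MUL r1<-Mul2 // r0:12,r1:Mul2,r2:Mul1,r3:4,r4:Add1,r5:3
cycle 17: CDB Add1=-32 // r0:12,r1:Mul2,r2:Mul1,r3:4,r4:-32,r5:3
cycle 18: CDB Add2=-13 // r0:12,r1:Mul2,r2:Mul1,r3:4,r4:-32,r5:3

STATUS = TAG Mul2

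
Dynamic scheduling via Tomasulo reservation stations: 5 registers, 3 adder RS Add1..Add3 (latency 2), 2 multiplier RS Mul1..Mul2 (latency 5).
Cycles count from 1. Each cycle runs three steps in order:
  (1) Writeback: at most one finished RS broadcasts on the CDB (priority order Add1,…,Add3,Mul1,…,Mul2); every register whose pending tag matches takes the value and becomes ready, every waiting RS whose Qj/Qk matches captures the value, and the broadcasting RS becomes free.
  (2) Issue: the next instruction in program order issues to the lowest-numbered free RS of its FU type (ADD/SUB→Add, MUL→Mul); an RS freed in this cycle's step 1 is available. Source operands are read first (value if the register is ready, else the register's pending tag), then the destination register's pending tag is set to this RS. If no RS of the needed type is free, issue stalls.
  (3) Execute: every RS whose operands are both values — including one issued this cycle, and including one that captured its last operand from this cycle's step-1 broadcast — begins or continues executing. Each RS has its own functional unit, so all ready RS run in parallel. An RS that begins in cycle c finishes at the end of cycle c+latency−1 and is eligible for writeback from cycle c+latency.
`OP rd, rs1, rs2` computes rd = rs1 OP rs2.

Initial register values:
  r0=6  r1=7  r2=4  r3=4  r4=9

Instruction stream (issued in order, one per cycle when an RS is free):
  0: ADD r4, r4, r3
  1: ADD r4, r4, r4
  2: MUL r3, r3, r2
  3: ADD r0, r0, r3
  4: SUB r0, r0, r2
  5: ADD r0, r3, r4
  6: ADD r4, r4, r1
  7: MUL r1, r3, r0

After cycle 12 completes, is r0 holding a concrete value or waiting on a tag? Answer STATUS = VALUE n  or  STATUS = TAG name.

STATUS = VALUE 42

cycle 1: issue ADD r4<-Add1 // r0:6,r1:7,r2:4,r3:4,r4:Add1
cycle 2: issue ADD r4<-Add2 // r0:6,r1:7,r2:4,r3:4,r4:Add2
cycle 3: CDB Add1=13; issue MUL r3<-Mul1 // r0:6,r1:7,r2:4,r3:Mul1,r4:Add2
cycle 4: issue ADD r0<-Add1 // r0:Add1,r1:7,r2:4,r3:Mul1,r4:Add2
cycle 5: CDB Add2=26; issue SUB r0<-Add2 // r0:Add2,r1:7,r2:4,r3:Mul1,r4:26
cycle 6: issue ADD r0<-Add3 // r0:Add3,r1:7,r2:4,r3:Mul1,r4:26
cycle 7: stall // r0:Add3,r1:7,r2:4,r3:Mul1,r4:26
cycle 8: CDB Mul1=16; stall // r0:Add3,r1:7,r2:4,r3:16,r4:26
cycle 9: stall // r0:Add3,r1:7,r2:4,r3:16,r4:26
cycle 10: CDB Add1=22; issue ADD r4<-Add1 // r0:Add3,r1:7,r2:4,r3:16,r4:Add1
cycle 11: CDB Add3=42; issue MUL r1<-Mul1 // r0:42,r1:Mul1,r2:4,r3:16,r4:Add1
cycle 12: CDB Add1=33 // r0:42,r1:Mul1,r2:4,r3:16,r4:33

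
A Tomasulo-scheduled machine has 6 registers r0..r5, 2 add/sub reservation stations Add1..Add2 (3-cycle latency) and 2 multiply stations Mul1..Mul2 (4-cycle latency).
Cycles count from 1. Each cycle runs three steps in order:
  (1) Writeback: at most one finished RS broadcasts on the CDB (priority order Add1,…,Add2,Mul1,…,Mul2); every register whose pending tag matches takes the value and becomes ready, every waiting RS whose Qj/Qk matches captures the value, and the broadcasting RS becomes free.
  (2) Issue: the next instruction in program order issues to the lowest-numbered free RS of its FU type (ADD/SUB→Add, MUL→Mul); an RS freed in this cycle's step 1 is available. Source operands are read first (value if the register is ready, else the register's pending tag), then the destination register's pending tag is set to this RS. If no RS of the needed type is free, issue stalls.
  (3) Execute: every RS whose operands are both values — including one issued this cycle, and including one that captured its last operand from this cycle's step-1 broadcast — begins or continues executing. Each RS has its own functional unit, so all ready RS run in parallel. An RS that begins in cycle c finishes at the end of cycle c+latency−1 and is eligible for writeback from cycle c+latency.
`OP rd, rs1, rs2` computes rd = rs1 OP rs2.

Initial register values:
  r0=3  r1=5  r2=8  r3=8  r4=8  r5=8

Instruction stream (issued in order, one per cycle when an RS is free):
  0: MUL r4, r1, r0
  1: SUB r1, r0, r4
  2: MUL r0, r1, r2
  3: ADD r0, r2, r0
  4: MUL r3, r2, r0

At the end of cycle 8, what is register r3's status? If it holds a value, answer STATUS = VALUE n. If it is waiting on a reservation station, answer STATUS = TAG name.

STATUS = TAG Mul1

cycle 1: issue MUL r4<-Mul1 // r0:3,r1:5,r2:8,r3:8,r4:Mul1,r5:8
cycle 2: issue SUB r1<-Add1 // r0:3,r1:Add1,r2:8,r3:8,r4:Mul1,r5:8
cycle 3: issue MUL r0<-Mul2 // r0:Mul2,r1:Add1,r2:8,r3:8,r4:Mul1,r5:8
cycle 4: issue ADD r0<-Add2 // r0:Add2,r1:Add1,r2:8,r3:8,r4:Mul1,r5:8
cycle 5: CDB Mul1=15; issue MUL r3<-Mul1 // r0:Add2,r1:Add1,r2:8,r3:Mul1,r4:15,r5:8
cycle 6: - // r0:Add2,r1:Add1,r2:8,r3:Mul1,r4:15,r5:8
cycle 7: - // r0:Add2,r1:Add1,r2:8,r3:Mul1,r4:15,r5:8
cycle 8: CDB Add1=-12 // r0:Add2,r1:-12,r2:8,r3:Mul1,r4:15,r5:8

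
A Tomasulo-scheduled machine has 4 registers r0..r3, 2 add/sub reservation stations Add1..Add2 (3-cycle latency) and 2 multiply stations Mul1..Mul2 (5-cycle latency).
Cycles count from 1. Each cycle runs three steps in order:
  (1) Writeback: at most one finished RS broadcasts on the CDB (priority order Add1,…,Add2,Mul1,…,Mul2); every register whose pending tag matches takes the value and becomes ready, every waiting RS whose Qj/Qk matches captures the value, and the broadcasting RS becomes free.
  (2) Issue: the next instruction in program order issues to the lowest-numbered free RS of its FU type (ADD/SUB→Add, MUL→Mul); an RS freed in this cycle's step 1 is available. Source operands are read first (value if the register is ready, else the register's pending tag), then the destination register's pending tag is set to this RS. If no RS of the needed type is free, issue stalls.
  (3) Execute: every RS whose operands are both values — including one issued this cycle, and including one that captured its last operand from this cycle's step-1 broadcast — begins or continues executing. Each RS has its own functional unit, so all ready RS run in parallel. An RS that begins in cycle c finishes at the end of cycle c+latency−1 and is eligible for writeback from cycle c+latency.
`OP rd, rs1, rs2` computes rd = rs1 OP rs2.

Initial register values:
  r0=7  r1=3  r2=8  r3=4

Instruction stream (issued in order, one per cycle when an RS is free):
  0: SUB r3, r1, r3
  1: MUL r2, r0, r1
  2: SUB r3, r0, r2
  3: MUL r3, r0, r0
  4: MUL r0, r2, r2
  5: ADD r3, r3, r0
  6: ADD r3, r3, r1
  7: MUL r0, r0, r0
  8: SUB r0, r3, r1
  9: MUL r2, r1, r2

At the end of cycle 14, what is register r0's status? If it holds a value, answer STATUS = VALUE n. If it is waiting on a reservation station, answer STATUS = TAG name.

cycle 1: issue SUB r3<-Add1 // r0:7,r1:3,r2:8,r3:Add1
cycle 2: issue MUL r2<-Mul1 // r0:7,r1:3,r2:Mul1,r3:Add1
cycle 3: issue SUB r3<-Add2 // r0:7,r1:3,r2:Mul1,r3:Add2
cycle 4: CDB Add1=-1; issue MUL r3<-Mul2 // r0:7,r1:3,r2:Mul1,r3:Mul2
cycle 5: stall // r0:7,r1:3,r2:Mul1,r3:Mul2
cycle 6: stall // r0:7,r1:3,r2:Mul1,r3:Mul2
cycle 7: CDB Mul1=21; issue MUL r0<-Mul1 // r0:Mul1,r1:3,r2:21,r3:Mul2
cycle 8: issue ADD r3<-Add1 // r0:Mul1,r1:3,r2:21,r3:Add1
cycle 9: CDB Mul2=49; stall // r0:Mul1,r1:3,r2:21,r3:Add1
cycle 10: CDB Add2=-14; issue ADD r3<-Add2 // r0:Mul1,r1:3,r2:21,r3:Add2
cycle 11: issue MUL r0<-Mul2 // r0:Mul2,r1:3,r2:21,r3:Add2
cycle 12: CDB Mul1=441; stall // r0:Mul2,r1:3,r2:21,r3:Add2
cycle 13: stall // r0:Mul2,r1:3,r2:21,r3:Add2
cycle 14: stall // r0:Mul2,r1:3,r2:21,r3:Add2

STATUS = TAG Mul2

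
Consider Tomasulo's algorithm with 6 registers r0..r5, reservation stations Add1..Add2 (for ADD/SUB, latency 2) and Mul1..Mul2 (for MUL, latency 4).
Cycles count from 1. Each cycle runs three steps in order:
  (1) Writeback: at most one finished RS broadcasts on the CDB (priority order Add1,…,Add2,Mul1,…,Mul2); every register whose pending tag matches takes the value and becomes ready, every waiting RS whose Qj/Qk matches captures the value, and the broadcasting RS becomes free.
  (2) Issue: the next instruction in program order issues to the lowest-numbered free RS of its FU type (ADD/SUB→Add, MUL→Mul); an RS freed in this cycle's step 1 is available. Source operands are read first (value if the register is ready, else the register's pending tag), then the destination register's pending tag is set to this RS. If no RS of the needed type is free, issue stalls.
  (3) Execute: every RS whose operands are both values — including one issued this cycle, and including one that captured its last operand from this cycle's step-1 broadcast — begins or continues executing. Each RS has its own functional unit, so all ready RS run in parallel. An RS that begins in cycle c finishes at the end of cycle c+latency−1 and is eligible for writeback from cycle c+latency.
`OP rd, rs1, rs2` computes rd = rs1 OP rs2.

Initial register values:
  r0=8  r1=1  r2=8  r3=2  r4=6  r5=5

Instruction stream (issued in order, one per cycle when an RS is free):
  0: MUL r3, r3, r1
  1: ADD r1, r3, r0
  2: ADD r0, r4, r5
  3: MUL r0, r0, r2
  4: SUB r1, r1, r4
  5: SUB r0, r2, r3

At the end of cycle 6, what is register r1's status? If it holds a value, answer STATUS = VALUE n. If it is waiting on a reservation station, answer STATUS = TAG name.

cycle 1: issue MUL r3<-Mul1 // r0:8,r1:1,r2:8,r3:Mul1,r4:6,r5:5
cycle 2: issue ADD r1<-Add1 // r0:8,r1:Add1,r2:8,r3:Mul1,r4:6,r5:5
cycle 3: issue ADD r0<-Add2 // r0:Add2,r1:Add1,r2:8,r3:Mul1,r4:6,r5:5
cycle 4: issue MUL r0<-Mul2 // r0:Mul2,r1:Add1,r2:8,r3:Mul1,r4:6,r5:5
cycle 5: CDB Add2=11; issue SUB r1<-Add2 // r0:Mul2,r1:Add2,r2:8,r3:Mul1,r4:6,r5:5
cycle 6: CDB Mul1=2; stall // r0:Mul2,r1:Add2,r2:8,r3:2,r4:6,r5:5

STATUS = TAG Add2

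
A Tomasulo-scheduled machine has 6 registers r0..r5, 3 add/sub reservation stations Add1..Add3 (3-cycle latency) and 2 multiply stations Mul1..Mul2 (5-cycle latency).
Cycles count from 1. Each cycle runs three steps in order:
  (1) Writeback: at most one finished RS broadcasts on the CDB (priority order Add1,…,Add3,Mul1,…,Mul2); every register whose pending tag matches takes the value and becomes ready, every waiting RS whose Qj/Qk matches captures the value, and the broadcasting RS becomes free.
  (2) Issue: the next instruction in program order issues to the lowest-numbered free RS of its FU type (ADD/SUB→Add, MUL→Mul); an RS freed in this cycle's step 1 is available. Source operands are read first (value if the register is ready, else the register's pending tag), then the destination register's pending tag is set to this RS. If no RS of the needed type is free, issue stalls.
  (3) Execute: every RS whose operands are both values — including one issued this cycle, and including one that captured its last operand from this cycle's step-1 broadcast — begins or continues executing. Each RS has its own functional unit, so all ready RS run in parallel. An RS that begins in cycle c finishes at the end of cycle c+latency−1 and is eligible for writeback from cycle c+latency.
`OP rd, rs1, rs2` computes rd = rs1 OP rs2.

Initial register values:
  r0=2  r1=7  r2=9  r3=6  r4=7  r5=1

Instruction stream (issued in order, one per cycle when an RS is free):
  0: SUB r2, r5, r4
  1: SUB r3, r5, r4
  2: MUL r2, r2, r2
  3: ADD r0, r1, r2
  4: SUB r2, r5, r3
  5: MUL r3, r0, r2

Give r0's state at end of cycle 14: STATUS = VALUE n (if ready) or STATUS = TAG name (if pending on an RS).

c1: issue SUB r2<-Add1 | r0:2,r1:7,r2:Add1,r3:6,r4:7,r5:1
c2: issue SUB r3<-Add2 | r0:2,r1:7,r2:Add1,r3:Add2,r4:7,r5:1
c3: issue MUL r2<-Mul1 | r0:2,r1:7,r2:Mul1,r3:Add2,r4:7,r5:1
c4: CDB Add1=-6; issue ADD r0<-Add1 | r0:Add1,r1:7,r2:Mul1,r3:Add2,r4:7,r5:1
c5: CDB Add2=-6; issue SUB r2<-Add2 | r0:Add1,r1:7,r2:Add2,r3:-6,r4:7,r5:1
c6: issue MUL r3<-Mul2 | r0:Add1,r1:7,r2:Add2,r3:Mul2,r4:7,r5:1
c7: - | r0:Add1,r1:7,r2:Add2,r3:Mul2,r4:7,r5:1
c8: CDB Add2=7 | r0:Add1,r1:7,r2:7,r3:Mul2,r4:7,r5:1
c9: CDB Mul1=36 | r0:Add1,r1:7,r2:7,r3:Mul2,r4:7,r5:1
c10: - | r0:Add1,r1:7,r2:7,r3:Mul2,r4:7,r5:1
c11: - | r0:Add1,r1:7,r2:7,r3:Mul2,r4:7,r5:1
c12: CDB Add1=43 | r0:43,r1:7,r2:7,r3:Mul2,r4:7,r5:1
c13: - | r0:43,r1:7,r2:7,r3:Mul2,r4:7,r5:1
c14: - | r0:43,r1:7,r2:7,r3:Mul2,r4:7,r5:1

STATUS = VALUE 43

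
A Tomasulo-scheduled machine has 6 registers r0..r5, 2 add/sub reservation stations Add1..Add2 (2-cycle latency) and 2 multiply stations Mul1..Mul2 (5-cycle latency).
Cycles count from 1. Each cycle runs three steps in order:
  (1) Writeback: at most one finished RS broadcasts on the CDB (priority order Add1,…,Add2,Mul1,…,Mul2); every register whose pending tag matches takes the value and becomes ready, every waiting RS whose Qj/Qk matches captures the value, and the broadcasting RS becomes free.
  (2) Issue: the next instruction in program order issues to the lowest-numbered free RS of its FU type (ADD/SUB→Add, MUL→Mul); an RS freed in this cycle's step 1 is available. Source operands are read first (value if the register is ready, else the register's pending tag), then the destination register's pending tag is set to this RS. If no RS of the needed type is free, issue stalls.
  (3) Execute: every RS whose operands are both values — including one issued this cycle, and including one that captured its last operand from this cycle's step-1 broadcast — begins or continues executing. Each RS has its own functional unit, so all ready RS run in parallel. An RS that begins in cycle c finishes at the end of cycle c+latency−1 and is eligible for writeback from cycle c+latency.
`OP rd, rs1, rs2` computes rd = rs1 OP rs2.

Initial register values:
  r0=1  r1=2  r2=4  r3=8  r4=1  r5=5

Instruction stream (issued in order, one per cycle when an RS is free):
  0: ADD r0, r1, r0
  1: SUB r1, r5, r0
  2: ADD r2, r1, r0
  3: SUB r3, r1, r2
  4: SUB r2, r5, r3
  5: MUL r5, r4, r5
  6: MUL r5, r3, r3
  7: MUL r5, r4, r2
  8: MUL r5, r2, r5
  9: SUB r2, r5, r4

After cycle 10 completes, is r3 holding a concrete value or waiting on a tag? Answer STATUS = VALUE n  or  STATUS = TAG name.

  c1: issue ADD r0<-Add1  regs: r0:Add1,r1:2,r2:4,r3:8,r4:1,r5:5
  c2: issue SUB r1<-Add2  regs: r0:Add1,r1:Add2,r2:4,r3:8,r4:1,r5:5
  c3: CDB Add1=3; issue ADD r2<-Add1  regs: r0:3,r1:Add2,r2:Add1,r3:8,r4:1,r5:5
  c4: stall  regs: r0:3,r1:Add2,r2:Add1,r3:8,r4:1,r5:5
  c5: CDB Add2=2; issue SUB r3<-Add2  regs: r0:3,r1:2,r2:Add1,r3:Add2,r4:1,r5:5
  c6: stall  regs: r0:3,r1:2,r2:Add1,r3:Add2,r4:1,r5:5
  c7: CDB Add1=5; issue SUB r2<-Add1  regs: r0:3,r1:2,r2:Add1,r3:Add2,r4:1,r5:5
  c8: issue MUL r5<-Mul1  regs: r0:3,r1:2,r2:Add1,r3:Add2,r4:1,r5:Mul1
  c9: CDB Add2=-3; issue MUL r5<-Mul2  regs: r0:3,r1:2,r2:Add1,r3:-3,r4:1,r5:Mul2
  c10: stall  regs: r0:3,r1:2,r2:Add1,r3:-3,r4:1,r5:Mul2

STATUS = VALUE -3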